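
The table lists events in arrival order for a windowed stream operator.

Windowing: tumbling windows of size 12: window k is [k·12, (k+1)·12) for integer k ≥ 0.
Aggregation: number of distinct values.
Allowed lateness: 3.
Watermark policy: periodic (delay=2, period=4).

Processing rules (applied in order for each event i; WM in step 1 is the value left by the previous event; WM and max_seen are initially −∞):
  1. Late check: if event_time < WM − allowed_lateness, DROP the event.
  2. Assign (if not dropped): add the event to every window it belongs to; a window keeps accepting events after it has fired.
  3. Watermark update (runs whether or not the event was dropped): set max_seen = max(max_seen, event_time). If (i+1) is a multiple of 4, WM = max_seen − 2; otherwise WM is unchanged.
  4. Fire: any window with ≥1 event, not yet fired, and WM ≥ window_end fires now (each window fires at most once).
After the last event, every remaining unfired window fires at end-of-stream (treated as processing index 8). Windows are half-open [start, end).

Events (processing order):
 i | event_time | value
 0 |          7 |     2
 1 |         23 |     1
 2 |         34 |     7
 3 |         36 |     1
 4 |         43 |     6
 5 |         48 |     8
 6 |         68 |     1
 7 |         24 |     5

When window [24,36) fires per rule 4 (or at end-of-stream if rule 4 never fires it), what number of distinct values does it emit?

i=0 t=7 v=2: → [0,12); WM=−∞
i=1 t=23 v=1: → [12,24); WM=−∞
i=2 t=34 v=7: → [24,36); WM=−∞
i=3 t=36 v=1: → [36,48); WM=34; [0,12) fires=1 [12,24) fires=1
i=4 t=43 v=6: → [36,48); WM=34
i=5 t=48 v=8: → [48,60); WM=34
i=6 t=68 v=1: → [60,72); WM=34
i=7 t=24 v=5: DROP (t<34-3); WM=66; [24,36) fires=1 [36,48) fires=2 [48,60) fires=1

1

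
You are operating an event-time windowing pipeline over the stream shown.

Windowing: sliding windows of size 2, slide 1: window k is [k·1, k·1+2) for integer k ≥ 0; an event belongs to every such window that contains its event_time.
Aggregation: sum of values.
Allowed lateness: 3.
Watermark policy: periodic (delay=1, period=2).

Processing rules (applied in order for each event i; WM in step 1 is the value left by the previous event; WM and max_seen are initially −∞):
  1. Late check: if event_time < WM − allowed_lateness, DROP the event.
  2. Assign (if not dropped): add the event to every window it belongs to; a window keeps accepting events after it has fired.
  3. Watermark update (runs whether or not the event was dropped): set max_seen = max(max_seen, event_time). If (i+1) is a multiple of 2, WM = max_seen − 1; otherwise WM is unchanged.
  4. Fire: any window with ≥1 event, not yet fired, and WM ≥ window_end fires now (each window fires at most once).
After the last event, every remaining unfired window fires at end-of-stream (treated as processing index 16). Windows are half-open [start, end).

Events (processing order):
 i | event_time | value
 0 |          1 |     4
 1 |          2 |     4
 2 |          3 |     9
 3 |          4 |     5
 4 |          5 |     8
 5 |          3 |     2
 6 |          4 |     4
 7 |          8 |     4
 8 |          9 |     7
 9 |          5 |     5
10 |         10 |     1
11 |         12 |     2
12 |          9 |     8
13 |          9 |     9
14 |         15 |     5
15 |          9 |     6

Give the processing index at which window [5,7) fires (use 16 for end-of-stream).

i=0 t=1 v=4: → [1,3),[0,2); WM=−∞
i=1 t=2 v=4: → [2,4),[1,3); WM=1
i=2 t=3 v=9: → [3,5),[2,4); WM=1
i=3 t=4 v=5: → [4,6),[3,5); WM=3; [0,2) fires=4 [1,3) fires=8
i=4 t=5 v=8: → [5,7),[4,6); WM=3
i=5 t=3 v=2: → [3,5),[2,4); WM=4; [2,4) fires=15
i=6 t=4 v=4: → [4,6),[3,5); WM=4
i=7 t=8 v=4: → [8,10),[7,9); WM=7; [3,5) fires=20 [4,6) fires=17 [5,7) fires=8
i=8 t=9 v=7: → [9,11),[8,10); WM=7
i=9 t=5 v=5: → [5,7),[4,6); WM=8
i=10 t=10 v=1: → [10,12),[9,11); WM=8
i=11 t=12 v=2: → [12,14),[11,13); WM=11; [7,9) fires=4 [8,10) fires=11 [9,11) fires=8
i=12 t=9 v=8: → [9,11),[8,10); WM=11
i=13 t=9 v=9: → [9,11),[8,10); WM=11
i=14 t=15 v=5: → [15,17),[14,16); WM=11
i=15 t=9 v=6: → [9,11),[8,10); WM=14; [10,12) fires=1 [11,13) fires=2 [12,14) fires=2

7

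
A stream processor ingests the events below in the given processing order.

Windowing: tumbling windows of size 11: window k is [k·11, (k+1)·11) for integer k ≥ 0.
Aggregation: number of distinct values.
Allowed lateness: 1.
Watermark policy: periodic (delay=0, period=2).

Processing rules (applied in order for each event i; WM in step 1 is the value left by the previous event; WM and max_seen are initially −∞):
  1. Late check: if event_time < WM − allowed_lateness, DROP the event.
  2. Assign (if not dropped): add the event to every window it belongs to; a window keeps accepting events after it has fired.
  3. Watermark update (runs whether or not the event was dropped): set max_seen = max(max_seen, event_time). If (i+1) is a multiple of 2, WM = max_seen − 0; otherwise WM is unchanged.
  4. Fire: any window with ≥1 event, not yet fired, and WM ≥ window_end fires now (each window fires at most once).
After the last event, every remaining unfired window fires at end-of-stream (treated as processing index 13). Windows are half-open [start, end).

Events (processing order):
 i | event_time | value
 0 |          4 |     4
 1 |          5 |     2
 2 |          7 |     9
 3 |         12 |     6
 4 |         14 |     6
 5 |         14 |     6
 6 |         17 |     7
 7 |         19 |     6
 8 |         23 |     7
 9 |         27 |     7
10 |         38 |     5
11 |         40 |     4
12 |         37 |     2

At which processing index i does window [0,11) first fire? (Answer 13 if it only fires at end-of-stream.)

i=0 t=4 v=4: → [0,11); WM=−∞
i=1 t=5 v=2: → [0,11); WM=5
i=2 t=7 v=9: → [0,11); WM=5
i=3 t=12 v=6: → [11,22); WM=12; [0,11) fires=3
i=4 t=14 v=6: → [11,22); WM=12
i=5 t=14 v=6: → [11,22); WM=14
i=6 t=17 v=7: → [11,22); WM=14
i=7 t=19 v=6: → [11,22); WM=19
i=8 t=23 v=7: → [22,33); WM=19
i=9 t=27 v=7: → [22,33); WM=27; [11,22) fires=2
i=10 t=38 v=5: → [33,44); WM=27
i=11 t=40 v=4: → [33,44); WM=40; [22,33) fires=1
i=12 t=37 v=2: DROP (t<40-1); WM=40

3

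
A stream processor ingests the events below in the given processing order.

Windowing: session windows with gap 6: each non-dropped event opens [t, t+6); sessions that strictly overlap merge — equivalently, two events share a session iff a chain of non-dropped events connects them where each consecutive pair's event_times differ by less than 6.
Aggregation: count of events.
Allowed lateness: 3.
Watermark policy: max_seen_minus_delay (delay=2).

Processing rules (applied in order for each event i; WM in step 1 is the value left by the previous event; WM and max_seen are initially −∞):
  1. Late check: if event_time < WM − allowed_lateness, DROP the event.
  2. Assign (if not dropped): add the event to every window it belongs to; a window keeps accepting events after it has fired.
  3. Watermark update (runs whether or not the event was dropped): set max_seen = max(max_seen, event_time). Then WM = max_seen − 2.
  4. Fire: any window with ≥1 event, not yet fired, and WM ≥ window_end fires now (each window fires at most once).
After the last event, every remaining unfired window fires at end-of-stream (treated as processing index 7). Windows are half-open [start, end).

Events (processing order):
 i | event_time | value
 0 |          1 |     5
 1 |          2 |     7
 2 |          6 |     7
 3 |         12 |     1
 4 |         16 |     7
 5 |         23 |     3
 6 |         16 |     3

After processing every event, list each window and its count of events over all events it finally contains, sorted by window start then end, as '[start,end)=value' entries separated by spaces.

i=0 t=1 v=5: → [1,7); WM=-1
i=1 t=2 v=7: → [1,8); WM=0
i=2 t=6 v=7: → [1,12); WM=4
i=3 t=12 v=1: → [12,18); WM=10
i=4 t=16 v=7: → [12,22); WM=14
i=5 t=23 v=3: → [23,29); WM=21
i=6 t=16 v=3: DROP (t<21-3); WM=21

[1,12)=3 [12,22)=2 [23,29)=1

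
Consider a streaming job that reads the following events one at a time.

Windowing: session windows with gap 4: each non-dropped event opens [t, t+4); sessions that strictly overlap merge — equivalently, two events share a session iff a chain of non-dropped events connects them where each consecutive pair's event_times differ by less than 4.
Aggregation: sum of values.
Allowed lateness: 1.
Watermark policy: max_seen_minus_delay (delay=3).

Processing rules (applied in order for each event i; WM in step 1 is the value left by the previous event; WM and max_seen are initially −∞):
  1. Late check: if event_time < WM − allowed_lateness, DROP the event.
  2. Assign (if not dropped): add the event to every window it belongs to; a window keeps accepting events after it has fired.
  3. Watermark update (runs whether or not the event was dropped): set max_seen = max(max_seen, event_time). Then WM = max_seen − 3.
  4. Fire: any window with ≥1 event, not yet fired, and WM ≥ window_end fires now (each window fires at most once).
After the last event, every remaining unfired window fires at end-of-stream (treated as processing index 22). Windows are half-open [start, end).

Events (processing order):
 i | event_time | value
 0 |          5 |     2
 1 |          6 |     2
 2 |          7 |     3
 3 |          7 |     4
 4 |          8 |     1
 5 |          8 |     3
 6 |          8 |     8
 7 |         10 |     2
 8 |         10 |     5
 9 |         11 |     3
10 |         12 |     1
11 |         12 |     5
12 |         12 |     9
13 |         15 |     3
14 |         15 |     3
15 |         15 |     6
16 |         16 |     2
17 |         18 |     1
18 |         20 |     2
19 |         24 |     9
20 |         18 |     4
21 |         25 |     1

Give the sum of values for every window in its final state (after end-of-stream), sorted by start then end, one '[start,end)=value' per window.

[5,24)=65 [24,29)=10

i=0 t=5 v=2: → [5,9); WM=2
i=1 t=6 v=2: → [5,10); WM=3
i=2 t=7 v=3: → [5,11); WM=4
i=3 t=7 v=4: → [5,11); WM=4
i=4 t=8 v=1: → [5,12); WM=5
i=5 t=8 v=3: → [5,12); WM=5
i=6 t=8 v=8: → [5,12); WM=5
i=7 t=10 v=2: → [5,14); WM=7
i=8 t=10 v=5: → [5,14); WM=7
i=9 t=11 v=3: → [5,15); WM=8
i=10 t=12 v=1: → [5,16); WM=9
i=11 t=12 v=5: → [5,16); WM=9
i=12 t=12 v=9: → [5,16); WM=9
i=13 t=15 v=3: → [5,19); WM=12
i=14 t=15 v=3: → [5,19); WM=12
i=15 t=15 v=6: → [5,19); WM=12
i=16 t=16 v=2: → [5,20); WM=13
i=17 t=18 v=1: → [5,22); WM=15
i=18 t=20 v=2: → [5,24); WM=17
i=19 t=24 v=9: → [24,28); WM=21
i=20 t=18 v=4: DROP (t<21-1); WM=21
i=21 t=25 v=1: → [24,29); WM=22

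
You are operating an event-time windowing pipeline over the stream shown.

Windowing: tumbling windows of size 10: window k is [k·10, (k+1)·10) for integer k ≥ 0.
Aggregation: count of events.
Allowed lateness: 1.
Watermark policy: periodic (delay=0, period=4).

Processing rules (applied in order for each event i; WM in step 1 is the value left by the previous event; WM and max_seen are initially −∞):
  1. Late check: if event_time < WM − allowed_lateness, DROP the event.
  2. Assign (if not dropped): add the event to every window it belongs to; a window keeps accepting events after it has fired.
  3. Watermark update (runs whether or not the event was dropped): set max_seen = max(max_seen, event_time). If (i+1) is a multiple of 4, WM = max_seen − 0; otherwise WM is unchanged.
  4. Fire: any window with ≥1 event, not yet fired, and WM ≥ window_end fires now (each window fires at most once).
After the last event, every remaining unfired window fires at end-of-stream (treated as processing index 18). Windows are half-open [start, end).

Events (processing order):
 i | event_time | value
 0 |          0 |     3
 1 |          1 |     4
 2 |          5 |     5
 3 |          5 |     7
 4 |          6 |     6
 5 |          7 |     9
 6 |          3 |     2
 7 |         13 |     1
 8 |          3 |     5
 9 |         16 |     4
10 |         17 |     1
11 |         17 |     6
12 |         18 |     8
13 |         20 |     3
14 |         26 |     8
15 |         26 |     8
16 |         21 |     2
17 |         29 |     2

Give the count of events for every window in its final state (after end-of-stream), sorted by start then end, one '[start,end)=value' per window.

[0,10)=6 [10,20)=5 [20,30)=4

i=0 t=0 v=3: → [0,10); WM=−∞
i=1 t=1 v=4: → [0,10); WM=−∞
i=2 t=5 v=5: → [0,10); WM=−∞
i=3 t=5 v=7: → [0,10); WM=5
i=4 t=6 v=6: → [0,10); WM=5
i=5 t=7 v=9: → [0,10); WM=5
i=6 t=3 v=2: DROP (t<5-1); WM=5
i=7 t=13 v=1: → [10,20); WM=13; [0,10) fires=6
i=8 t=3 v=5: DROP (t<13-1); WM=13
i=9 t=16 v=4: → [10,20); WM=13
i=10 t=17 v=1: → [10,20); WM=13
i=11 t=17 v=6: → [10,20); WM=17
i=12 t=18 v=8: → [10,20); WM=17
i=13 t=20 v=3: → [20,30); WM=17
i=14 t=26 v=8: → [20,30); WM=17
i=15 t=26 v=8: → [20,30); WM=26; [10,20) fires=5
i=16 t=21 v=2: DROP (t<26-1); WM=26
i=17 t=29 v=2: → [20,30); WM=26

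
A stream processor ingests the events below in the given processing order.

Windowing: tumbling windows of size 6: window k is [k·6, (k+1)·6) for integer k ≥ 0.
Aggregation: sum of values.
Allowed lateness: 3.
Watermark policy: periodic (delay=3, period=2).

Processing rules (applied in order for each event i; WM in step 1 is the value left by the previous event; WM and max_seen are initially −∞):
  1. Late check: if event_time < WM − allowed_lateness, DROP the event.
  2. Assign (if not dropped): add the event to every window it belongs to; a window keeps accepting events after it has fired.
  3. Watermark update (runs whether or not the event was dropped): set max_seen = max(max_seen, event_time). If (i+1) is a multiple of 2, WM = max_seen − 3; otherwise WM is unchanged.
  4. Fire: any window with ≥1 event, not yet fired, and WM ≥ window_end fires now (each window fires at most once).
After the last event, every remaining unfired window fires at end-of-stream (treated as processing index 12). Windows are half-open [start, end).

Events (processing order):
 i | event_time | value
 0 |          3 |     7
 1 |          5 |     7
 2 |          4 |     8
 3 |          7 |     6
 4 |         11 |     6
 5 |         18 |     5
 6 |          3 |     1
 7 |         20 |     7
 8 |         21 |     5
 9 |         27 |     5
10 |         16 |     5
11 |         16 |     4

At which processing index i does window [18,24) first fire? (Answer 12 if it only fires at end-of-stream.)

9

i=0 t=3 v=7: → [0,6); WM=−∞
i=1 t=5 v=7: → [0,6); WM=2
i=2 t=4 v=8: → [0,6); WM=2
i=3 t=7 v=6: → [6,12); WM=4
i=4 t=11 v=6: → [6,12); WM=4
i=5 t=18 v=5: → [18,24); WM=15; [0,6) fires=22 [6,12) fires=12
i=6 t=3 v=1: DROP (t<15-3); WM=15
i=7 t=20 v=7: → [18,24); WM=17
i=8 t=21 v=5: → [18,24); WM=17
i=9 t=27 v=5: → [24,30); WM=24; [18,24) fires=17
i=10 t=16 v=5: DROP (t<24-3); WM=24
i=11 t=16 v=4: DROP (t<24-3); WM=24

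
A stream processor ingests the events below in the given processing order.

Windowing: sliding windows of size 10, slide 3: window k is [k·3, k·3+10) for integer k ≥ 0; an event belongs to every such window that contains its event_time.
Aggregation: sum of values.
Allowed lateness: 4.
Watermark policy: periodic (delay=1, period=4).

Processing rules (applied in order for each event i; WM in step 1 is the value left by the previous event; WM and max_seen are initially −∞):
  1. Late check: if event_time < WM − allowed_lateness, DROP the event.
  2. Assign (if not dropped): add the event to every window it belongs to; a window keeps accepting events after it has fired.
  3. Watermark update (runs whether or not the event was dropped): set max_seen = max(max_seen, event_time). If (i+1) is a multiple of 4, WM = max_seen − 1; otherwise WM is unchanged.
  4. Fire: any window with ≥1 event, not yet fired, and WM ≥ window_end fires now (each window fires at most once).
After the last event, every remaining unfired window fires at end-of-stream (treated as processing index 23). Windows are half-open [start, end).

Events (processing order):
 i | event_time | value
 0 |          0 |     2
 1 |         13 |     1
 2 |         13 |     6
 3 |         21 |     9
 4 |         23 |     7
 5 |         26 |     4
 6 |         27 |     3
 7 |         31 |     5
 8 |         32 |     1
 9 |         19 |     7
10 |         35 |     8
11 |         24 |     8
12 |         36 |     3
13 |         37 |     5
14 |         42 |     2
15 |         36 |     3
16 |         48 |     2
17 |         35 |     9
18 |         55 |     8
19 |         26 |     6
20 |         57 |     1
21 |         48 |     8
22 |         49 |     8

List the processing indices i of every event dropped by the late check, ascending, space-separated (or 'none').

9 11 17 19 21 22

i=0 t=0 v=2: → [0,10); WM=−∞
i=1 t=13 v=1: → [12,22),[9,19),[6,16); WM=−∞
i=2 t=13 v=6: → [12,22),[9,19),[6,16); WM=−∞
i=3 t=21 v=9: → [21,31),[18,28),[15,25),[12,22); WM=20; [0,10) fires=2 [6,16) fires=7 [9,19) fires=7
i=4 t=23 v=7: → [21,31),[18,28),[15,25); WM=20
i=5 t=26 v=4: → [24,34),[21,31),[18,28); WM=20
i=6 t=27 v=3: → [27,37),[24,34),[21,31),[18,28); WM=20
i=7 t=31 v=5: → [30,40),[27,37),[24,34); WM=30; [12,22) fires=16 [15,25) fires=16 [18,28) fires=23
i=8 t=32 v=1: → [30,40),[27,37),[24,34); WM=30
i=9 t=19 v=7: DROP (t<30-4); WM=30
i=10 t=35 v=8: → [33,43),[30,40),[27,37); WM=30
i=11 t=24 v=8: DROP (t<30-4); WM=34; [21,31) fires=23 [24,34) fires=13
i=12 t=36 v=3: → [36,46),[33,43),[30,40),[27,37); WM=34
i=13 t=37 v=5: → [36,46),[33,43),[30,40); WM=34
i=14 t=42 v=2: → [42,52),[39,49),[36,46),[33,43); WM=34
i=15 t=36 v=3: → [36,46),[33,43),[30,40),[27,37); WM=41; [27,37) fires=23 [30,40) fires=25
i=16 t=48 v=2: → [48,58),[45,55),[42,52),[39,49); WM=41
i=17 t=35 v=9: DROP (t<41-4); WM=41
i=18 t=55 v=8: → [54,64),[51,61),[48,58); WM=41
i=19 t=26 v=6: DROP (t<41-4); WM=54; [33,43) fires=21 [36,46) fires=13 [39,49) fires=4 [42,52) fires=4
i=20 t=57 v=1: → [57,67),[54,64),[51,61),[48,58); WM=54
i=21 t=48 v=8: DROP (t<54-4); WM=54
i=22 t=49 v=8: DROP (t<54-4); WM=54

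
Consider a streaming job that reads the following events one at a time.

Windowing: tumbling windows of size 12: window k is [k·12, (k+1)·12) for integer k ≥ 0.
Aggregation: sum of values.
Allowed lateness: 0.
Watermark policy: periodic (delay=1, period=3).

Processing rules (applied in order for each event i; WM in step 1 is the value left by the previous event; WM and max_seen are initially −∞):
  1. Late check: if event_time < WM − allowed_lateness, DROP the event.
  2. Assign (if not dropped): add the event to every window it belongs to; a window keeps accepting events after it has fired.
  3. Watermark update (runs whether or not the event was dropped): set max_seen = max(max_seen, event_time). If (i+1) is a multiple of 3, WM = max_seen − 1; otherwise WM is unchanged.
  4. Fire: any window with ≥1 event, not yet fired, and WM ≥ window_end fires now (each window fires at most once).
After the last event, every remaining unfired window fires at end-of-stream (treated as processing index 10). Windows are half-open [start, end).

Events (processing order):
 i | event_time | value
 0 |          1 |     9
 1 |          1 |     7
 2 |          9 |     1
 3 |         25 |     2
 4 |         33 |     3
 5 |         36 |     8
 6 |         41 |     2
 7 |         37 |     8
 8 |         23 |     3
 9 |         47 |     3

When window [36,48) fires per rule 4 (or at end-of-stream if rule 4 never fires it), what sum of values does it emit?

i=0 t=1 v=9: → [0,12); WM=−∞
i=1 t=1 v=7: → [0,12); WM=−∞
i=2 t=9 v=1: → [0,12); WM=8
i=3 t=25 v=2: → [24,36); WM=8
i=4 t=33 v=3: → [24,36); WM=8
i=5 t=36 v=8: → [36,48); WM=35; [0,12) fires=17
i=6 t=41 v=2: → [36,48); WM=35
i=7 t=37 v=8: → [36,48); WM=35
i=8 t=23 v=3: DROP (t<35-0); WM=40; [24,36) fires=5
i=9 t=47 v=3: → [36,48); WM=40

21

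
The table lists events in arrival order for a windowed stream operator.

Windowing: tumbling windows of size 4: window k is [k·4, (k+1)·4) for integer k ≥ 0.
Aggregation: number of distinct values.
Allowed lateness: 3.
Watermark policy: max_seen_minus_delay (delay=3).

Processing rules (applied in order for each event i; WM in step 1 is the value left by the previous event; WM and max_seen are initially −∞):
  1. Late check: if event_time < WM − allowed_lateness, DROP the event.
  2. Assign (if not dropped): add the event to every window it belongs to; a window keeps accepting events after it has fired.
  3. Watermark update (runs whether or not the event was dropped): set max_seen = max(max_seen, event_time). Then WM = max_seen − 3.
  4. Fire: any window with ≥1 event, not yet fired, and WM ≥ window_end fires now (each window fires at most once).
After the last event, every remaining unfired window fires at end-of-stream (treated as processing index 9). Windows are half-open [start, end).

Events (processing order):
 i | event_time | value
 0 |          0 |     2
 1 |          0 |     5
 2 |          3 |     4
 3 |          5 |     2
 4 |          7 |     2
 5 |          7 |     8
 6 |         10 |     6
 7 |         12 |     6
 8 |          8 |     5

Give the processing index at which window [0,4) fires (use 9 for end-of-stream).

4

i=0 t=0 v=2: → [0,4); WM=-3
i=1 t=0 v=5: → [0,4); WM=-3
i=2 t=3 v=4: → [0,4); WM=0
i=3 t=5 v=2: → [4,8); WM=2
i=4 t=7 v=2: → [4,8); WM=4; [0,4) fires=3
i=5 t=7 v=8: → [4,8); WM=4
i=6 t=10 v=6: → [8,12); WM=7
i=7 t=12 v=6: → [12,16); WM=9; [4,8) fires=2
i=8 t=8 v=5: → [8,12); WM=9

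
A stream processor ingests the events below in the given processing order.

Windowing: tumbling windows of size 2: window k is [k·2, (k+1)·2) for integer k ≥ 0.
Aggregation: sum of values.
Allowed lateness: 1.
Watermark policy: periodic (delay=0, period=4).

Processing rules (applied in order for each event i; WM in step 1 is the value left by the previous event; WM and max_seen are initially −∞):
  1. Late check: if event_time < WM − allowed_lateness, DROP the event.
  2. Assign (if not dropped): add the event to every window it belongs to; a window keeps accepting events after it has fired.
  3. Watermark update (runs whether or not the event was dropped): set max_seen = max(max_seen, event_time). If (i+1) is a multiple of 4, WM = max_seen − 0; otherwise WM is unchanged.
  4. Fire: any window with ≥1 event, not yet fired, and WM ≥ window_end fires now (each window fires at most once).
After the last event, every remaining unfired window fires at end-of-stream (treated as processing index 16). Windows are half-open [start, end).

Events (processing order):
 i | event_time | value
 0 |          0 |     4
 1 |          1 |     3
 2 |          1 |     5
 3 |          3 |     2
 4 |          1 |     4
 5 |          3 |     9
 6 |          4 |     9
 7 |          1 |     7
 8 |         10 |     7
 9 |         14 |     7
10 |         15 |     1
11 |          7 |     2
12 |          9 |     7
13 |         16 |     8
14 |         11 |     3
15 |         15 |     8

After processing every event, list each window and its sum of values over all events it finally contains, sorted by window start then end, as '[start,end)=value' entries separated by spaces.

[0,2)=12 [2,4)=11 [4,6)=9 [6,8)=2 [10,12)=7 [14,16)=16 [16,18)=8

i=0 t=0 v=4: → [0,2); WM=−∞
i=1 t=1 v=3: → [0,2); WM=−∞
i=2 t=1 v=5: → [0,2); WM=−∞
i=3 t=3 v=2: → [2,4); WM=3; [0,2) fires=12
i=4 t=1 v=4: DROP (t<3-1); WM=3
i=5 t=3 v=9: → [2,4); WM=3
i=6 t=4 v=9: → [4,6); WM=3
i=7 t=1 v=7: DROP (t<3-1); WM=4; [2,4) fires=11
i=8 t=10 v=7: → [10,12); WM=4
i=9 t=14 v=7: → [14,16); WM=4
i=10 t=15 v=1: → [14,16); WM=4
i=11 t=7 v=2: → [6,8); WM=15; [4,6) fires=9 [6,8) fires=2 [10,12) fires=7
i=12 t=9 v=7: DROP (t<15-1); WM=15
i=13 t=16 v=8: → [16,18); WM=15
i=14 t=11 v=3: DROP (t<15-1); WM=15
i=15 t=15 v=8: → [14,16); WM=16; [14,16) fires=16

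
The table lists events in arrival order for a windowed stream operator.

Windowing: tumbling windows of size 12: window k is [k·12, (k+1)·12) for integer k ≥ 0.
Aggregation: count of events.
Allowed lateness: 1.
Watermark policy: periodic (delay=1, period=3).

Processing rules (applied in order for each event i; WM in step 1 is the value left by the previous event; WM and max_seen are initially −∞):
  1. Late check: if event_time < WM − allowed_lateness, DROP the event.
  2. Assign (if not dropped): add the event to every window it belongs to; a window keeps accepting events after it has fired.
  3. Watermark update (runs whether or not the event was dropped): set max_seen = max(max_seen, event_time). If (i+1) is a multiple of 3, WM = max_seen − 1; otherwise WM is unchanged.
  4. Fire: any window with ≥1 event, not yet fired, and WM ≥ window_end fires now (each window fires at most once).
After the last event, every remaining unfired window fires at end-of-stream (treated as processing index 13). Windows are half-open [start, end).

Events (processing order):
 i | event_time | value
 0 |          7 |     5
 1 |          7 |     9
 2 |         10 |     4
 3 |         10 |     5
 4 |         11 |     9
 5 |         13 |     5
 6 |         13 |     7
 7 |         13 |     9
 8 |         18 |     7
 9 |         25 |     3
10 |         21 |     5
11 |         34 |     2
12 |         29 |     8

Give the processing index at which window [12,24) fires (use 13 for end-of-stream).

i=0 t=7 v=5: → [0,12); WM=−∞
i=1 t=7 v=9: → [0,12); WM=−∞
i=2 t=10 v=4: → [0,12); WM=9
i=3 t=10 v=5: → [0,12); WM=9
i=4 t=11 v=9: → [0,12); WM=9
i=5 t=13 v=5: → [12,24); WM=12; [0,12) fires=5
i=6 t=13 v=7: → [12,24); WM=12
i=7 t=13 v=9: → [12,24); WM=12
i=8 t=18 v=7: → [12,24); WM=17
i=9 t=25 v=3: → [24,36); WM=17
i=10 t=21 v=5: → [12,24); WM=17
i=11 t=34 v=2: → [24,36); WM=33; [12,24) fires=5
i=12 t=29 v=8: DROP (t<33-1); WM=33

11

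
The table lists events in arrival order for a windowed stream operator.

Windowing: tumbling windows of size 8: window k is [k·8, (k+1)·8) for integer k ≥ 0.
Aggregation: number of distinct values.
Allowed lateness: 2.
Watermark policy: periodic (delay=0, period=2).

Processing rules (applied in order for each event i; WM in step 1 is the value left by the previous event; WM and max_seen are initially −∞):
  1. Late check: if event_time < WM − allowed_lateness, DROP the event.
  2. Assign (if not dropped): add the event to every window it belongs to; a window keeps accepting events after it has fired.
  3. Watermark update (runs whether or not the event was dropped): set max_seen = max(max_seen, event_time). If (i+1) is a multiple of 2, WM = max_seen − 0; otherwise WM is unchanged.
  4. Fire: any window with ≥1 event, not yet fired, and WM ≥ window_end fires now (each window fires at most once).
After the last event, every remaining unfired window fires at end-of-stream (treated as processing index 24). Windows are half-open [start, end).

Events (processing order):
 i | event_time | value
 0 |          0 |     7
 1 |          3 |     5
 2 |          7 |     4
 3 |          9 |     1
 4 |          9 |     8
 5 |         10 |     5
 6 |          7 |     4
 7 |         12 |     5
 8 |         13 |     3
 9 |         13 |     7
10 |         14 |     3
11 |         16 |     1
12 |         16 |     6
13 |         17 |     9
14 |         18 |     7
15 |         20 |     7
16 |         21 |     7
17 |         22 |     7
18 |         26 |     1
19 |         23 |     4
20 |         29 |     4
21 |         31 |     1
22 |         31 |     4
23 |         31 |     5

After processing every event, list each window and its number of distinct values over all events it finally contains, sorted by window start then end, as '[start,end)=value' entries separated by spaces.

[0,8)=3 [8,16)=5 [16,24)=5 [24,32)=3

i=0 t=0 v=7: → [0,8); WM=−∞
i=1 t=3 v=5: → [0,8); WM=3
i=2 t=7 v=4: → [0,8); WM=3
i=3 t=9 v=1: → [8,16); WM=9; [0,8) fires=3
i=4 t=9 v=8: → [8,16); WM=9
i=5 t=10 v=5: → [8,16); WM=10
i=6 t=7 v=4: DROP (t<10-2); WM=10
i=7 t=12 v=5: → [8,16); WM=12
i=8 t=13 v=3: → [8,16); WM=12
i=9 t=13 v=7: → [8,16); WM=13
i=10 t=14 v=3: → [8,16); WM=13
i=11 t=16 v=1: → [16,24); WM=16; [8,16) fires=5
i=12 t=16 v=6: → [16,24); WM=16
i=13 t=17 v=9: → [16,24); WM=17
i=14 t=18 v=7: → [16,24); WM=17
i=15 t=20 v=7: → [16,24); WM=20
i=16 t=21 v=7: → [16,24); WM=20
i=17 t=22 v=7: → [16,24); WM=22
i=18 t=26 v=1: → [24,32); WM=22
i=19 t=23 v=4: → [16,24); WM=26; [16,24) fires=5
i=20 t=29 v=4: → [24,32); WM=26
i=21 t=31 v=1: → [24,32); WM=31
i=22 t=31 v=4: → [24,32); WM=31
i=23 t=31 v=5: → [24,32); WM=31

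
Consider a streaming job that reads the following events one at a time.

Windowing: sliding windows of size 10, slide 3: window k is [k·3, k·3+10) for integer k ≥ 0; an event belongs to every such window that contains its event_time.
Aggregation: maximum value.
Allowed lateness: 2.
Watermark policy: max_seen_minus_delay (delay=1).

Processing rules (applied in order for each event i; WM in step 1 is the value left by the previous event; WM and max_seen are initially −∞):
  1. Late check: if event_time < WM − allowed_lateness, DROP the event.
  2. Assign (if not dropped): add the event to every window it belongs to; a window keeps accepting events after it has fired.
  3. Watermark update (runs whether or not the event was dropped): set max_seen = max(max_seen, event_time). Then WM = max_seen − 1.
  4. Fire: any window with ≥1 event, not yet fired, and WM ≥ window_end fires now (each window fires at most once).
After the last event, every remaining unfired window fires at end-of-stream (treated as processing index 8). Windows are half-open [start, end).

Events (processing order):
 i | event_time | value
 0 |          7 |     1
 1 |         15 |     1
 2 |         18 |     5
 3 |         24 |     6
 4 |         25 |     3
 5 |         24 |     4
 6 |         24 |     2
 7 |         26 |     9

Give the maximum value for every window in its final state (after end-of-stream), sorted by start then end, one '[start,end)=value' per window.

i=0 t=7 v=1: → [6,16),[3,13),[0,10); WM=6
i=1 t=15 v=1: → [15,25),[12,22),[9,19),[6,16); WM=14; [0,10) fires=1 [3,13) fires=1
i=2 t=18 v=5: → [18,28),[15,25),[12,22),[9,19); WM=17; [6,16) fires=1
i=3 t=24 v=6: → [24,34),[21,31),[18,28),[15,25); WM=23; [9,19) fires=5 [12,22) fires=5
i=4 t=25 v=3: → [24,34),[21,31),[18,28); WM=24
i=5 t=24 v=4: → [24,34),[21,31),[18,28),[15,25); WM=24
i=6 t=24 v=2: → [24,34),[21,31),[18,28),[15,25); WM=24
i=7 t=26 v=9: → [24,34),[21,31),[18,28); WM=25; [15,25) fires=6

[0,10)=1 [3,13)=1 [6,16)=1 [9,19)=5 [12,22)=5 [15,25)=6 [18,28)=9 [21,31)=9 [24,34)=9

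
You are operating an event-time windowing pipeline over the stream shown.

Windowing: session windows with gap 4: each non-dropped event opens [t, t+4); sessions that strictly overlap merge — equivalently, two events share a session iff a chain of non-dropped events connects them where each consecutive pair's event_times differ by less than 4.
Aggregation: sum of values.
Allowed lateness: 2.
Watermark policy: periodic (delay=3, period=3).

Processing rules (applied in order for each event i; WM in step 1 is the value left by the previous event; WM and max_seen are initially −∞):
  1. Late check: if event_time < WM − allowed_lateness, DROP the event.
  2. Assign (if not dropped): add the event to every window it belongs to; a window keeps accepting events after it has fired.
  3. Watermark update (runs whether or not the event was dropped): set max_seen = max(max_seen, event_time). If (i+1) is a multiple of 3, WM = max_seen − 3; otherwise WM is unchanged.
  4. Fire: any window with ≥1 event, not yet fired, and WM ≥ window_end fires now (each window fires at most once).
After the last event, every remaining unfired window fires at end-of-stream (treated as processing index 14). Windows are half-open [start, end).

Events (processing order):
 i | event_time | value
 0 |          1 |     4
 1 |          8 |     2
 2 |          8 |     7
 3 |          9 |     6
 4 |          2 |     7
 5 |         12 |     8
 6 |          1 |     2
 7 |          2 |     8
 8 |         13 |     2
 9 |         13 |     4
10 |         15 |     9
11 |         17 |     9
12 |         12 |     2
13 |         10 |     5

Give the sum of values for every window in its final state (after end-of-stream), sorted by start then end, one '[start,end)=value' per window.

[1,5)=4 [8,21)=49

i=0 t=1 v=4: → [1,5); WM=−∞
i=1 t=8 v=2: → [8,12); WM=−∞
i=2 t=8 v=7: → [8,12); WM=5
i=3 t=9 v=6: → [8,13); WM=5
i=4 t=2 v=7: DROP (t<5-2); WM=5
i=5 t=12 v=8: → [8,16); WM=9
i=6 t=1 v=2: DROP (t<9-2); WM=9
i=7 t=2 v=8: DROP (t<9-2); WM=9
i=8 t=13 v=2: → [8,17); WM=10
i=9 t=13 v=4: → [8,17); WM=10
i=10 t=15 v=9: → [8,19); WM=10
i=11 t=17 v=9: → [8,21); WM=14
i=12 t=12 v=2: → [8,21); WM=14
i=13 t=10 v=5: DROP (t<14-2); WM=14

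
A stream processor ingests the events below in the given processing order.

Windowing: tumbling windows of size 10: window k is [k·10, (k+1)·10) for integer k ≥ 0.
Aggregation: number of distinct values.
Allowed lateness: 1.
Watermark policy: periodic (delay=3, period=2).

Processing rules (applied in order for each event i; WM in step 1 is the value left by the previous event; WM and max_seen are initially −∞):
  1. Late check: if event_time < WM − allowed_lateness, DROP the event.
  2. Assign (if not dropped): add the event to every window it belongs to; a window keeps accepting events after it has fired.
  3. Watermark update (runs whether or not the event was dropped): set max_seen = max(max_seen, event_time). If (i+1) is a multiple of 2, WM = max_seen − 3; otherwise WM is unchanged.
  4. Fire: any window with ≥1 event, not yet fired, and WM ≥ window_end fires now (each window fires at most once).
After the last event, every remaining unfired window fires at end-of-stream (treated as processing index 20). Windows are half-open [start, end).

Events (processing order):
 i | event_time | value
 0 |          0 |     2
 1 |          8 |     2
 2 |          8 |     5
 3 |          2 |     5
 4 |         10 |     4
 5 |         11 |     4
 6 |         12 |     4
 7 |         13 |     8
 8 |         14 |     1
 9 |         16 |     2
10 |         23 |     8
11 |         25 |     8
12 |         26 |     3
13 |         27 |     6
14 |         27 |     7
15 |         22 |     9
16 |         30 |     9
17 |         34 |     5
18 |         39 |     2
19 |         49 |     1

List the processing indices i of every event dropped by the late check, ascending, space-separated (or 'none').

3 15

i=0 t=0 v=2: → [0,10); WM=−∞
i=1 t=8 v=2: → [0,10); WM=5
i=2 t=8 v=5: → [0,10); WM=5
i=3 t=2 v=5: DROP (t<5-1); WM=5
i=4 t=10 v=4: → [10,20); WM=5
i=5 t=11 v=4: → [10,20); WM=8
i=6 t=12 v=4: → [10,20); WM=8
i=7 t=13 v=8: → [10,20); WM=10; [0,10) fires=2
i=8 t=14 v=1: → [10,20); WM=10
i=9 t=16 v=2: → [10,20); WM=13
i=10 t=23 v=8: → [20,30); WM=13
i=11 t=25 v=8: → [20,30); WM=22; [10,20) fires=4
i=12 t=26 v=3: → [20,30); WM=22
i=13 t=27 v=6: → [20,30); WM=24
i=14 t=27 v=7: → [20,30); WM=24
i=15 t=22 v=9: DROP (t<24-1); WM=24
i=16 t=30 v=9: → [30,40); WM=24
i=17 t=34 v=5: → [30,40); WM=31; [20,30) fires=4
i=18 t=39 v=2: → [30,40); WM=31
i=19 t=49 v=1: → [40,50); WM=46; [30,40) fires=3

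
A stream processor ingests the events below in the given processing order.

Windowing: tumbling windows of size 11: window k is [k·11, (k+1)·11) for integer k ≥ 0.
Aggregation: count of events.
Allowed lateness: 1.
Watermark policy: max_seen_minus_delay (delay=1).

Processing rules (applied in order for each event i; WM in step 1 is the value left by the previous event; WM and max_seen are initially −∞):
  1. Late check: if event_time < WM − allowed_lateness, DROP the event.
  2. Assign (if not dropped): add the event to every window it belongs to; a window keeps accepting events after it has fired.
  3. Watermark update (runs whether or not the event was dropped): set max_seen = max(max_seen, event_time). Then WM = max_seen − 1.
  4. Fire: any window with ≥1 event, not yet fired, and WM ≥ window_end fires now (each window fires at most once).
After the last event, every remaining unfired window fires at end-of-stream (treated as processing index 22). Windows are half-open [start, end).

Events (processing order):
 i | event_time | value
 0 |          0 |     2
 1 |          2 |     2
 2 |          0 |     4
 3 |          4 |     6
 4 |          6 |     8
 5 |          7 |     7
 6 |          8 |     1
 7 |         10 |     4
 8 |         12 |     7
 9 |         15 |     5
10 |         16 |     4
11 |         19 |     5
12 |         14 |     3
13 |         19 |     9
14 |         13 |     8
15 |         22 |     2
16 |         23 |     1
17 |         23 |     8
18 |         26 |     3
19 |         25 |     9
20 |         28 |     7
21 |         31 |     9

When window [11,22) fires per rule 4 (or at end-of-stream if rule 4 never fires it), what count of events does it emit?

5

i=0 t=0 v=2: → [0,11); WM=-1
i=1 t=2 v=2: → [0,11); WM=1
i=2 t=0 v=4: → [0,11); WM=1
i=3 t=4 v=6: → [0,11); WM=3
i=4 t=6 v=8: → [0,11); WM=5
i=5 t=7 v=7: → [0,11); WM=6
i=6 t=8 v=1: → [0,11); WM=7
i=7 t=10 v=4: → [0,11); WM=9
i=8 t=12 v=7: → [11,22); WM=11; [0,11) fires=8
i=9 t=15 v=5: → [11,22); WM=14
i=10 t=16 v=4: → [11,22); WM=15
i=11 t=19 v=5: → [11,22); WM=18
i=12 t=14 v=3: DROP (t<18-1); WM=18
i=13 t=19 v=9: → [11,22); WM=18
i=14 t=13 v=8: DROP (t<18-1); WM=18
i=15 t=22 v=2: → [22,33); WM=21
i=16 t=23 v=1: → [22,33); WM=22; [11,22) fires=5
i=17 t=23 v=8: → [22,33); WM=22
i=18 t=26 v=3: → [22,33); WM=25
i=19 t=25 v=9: → [22,33); WM=25
i=20 t=28 v=7: → [22,33); WM=27
i=21 t=31 v=9: → [22,33); WM=30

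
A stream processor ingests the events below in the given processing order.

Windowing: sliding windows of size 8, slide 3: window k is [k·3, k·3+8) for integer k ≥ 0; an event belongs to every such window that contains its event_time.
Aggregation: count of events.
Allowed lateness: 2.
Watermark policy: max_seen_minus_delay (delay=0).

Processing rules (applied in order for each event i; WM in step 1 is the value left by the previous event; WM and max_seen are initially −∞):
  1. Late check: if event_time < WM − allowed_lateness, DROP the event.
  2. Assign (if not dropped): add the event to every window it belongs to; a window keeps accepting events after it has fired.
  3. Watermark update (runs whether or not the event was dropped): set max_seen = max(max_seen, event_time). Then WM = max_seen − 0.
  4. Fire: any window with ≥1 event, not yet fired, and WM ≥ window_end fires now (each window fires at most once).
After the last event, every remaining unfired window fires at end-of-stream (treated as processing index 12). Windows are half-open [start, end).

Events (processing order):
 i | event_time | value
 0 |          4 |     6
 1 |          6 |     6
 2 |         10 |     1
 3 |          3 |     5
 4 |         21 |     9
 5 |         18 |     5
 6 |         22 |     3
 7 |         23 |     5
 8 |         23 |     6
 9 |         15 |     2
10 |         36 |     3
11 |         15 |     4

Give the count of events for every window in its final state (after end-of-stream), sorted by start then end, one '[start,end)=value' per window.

[0,8)=2 [3,11)=3 [6,14)=2 [9,17)=1 [15,23)=2 [18,26)=4 [21,29)=4 [30,38)=1 [33,41)=1 [36,44)=1

i=0 t=4 v=6: → [3,11),[0,8); WM=4
i=1 t=6 v=6: → [6,14),[3,11),[0,8); WM=6
i=2 t=10 v=1: → [9,17),[6,14),[3,11); WM=10; [0,8) fires=2
i=3 t=3 v=5: DROP (t<10-2); WM=10
i=4 t=21 v=9: → [21,29),[18,26),[15,23); WM=21; [3,11) fires=3 [6,14) fires=2 [9,17) fires=1
i=5 t=18 v=5: DROP (t<21-2); WM=21
i=6 t=22 v=3: → [21,29),[18,26),[15,23); WM=22
i=7 t=23 v=5: → [21,29),[18,26); WM=23; [15,23) fires=2
i=8 t=23 v=6: → [21,29),[18,26); WM=23
i=9 t=15 v=2: DROP (t<23-2); WM=23
i=10 t=36 v=3: → [36,44),[33,41),[30,38); WM=36; [18,26) fires=4 [21,29) fires=4
i=11 t=15 v=4: DROP (t<36-2); WM=36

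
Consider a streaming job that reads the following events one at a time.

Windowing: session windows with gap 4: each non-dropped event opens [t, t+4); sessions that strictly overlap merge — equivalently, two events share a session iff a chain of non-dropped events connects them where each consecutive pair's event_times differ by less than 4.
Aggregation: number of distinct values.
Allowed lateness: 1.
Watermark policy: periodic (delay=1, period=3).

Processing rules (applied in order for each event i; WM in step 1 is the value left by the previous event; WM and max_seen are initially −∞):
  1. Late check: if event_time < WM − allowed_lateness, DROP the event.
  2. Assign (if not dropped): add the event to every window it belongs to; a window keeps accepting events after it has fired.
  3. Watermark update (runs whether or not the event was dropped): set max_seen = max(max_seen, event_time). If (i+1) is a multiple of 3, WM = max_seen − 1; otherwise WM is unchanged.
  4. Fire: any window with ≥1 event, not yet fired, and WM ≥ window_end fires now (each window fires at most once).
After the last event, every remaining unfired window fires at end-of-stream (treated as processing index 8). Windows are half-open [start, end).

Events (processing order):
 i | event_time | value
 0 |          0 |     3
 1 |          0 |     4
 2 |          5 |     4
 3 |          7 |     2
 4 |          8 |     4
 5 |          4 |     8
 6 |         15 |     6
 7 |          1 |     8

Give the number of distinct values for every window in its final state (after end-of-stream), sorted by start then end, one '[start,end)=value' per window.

i=0 t=0 v=3: → [0,4); WM=−∞
i=1 t=0 v=4: → [0,4); WM=−∞
i=2 t=5 v=4: → [5,9); WM=4
i=3 t=7 v=2: → [5,11); WM=4
i=4 t=8 v=4: → [5,12); WM=4
i=5 t=4 v=8: → [4,12); WM=7
i=6 t=15 v=6: → [15,19); WM=7
i=7 t=1 v=8: DROP (t<7-1); WM=7

[0,4)=2 [4,12)=3 [15,19)=1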